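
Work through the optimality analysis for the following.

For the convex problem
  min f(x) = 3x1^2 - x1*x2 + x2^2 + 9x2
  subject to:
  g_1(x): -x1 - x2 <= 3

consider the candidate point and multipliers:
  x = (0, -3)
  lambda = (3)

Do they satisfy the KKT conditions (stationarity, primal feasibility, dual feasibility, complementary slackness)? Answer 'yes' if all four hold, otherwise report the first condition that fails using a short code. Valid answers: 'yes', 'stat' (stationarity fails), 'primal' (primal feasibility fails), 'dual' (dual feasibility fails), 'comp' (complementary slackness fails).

Gradient of f: grad f(x) = Q x + c = (3, 3)
Constraint values g_i(x) = a_i^T x - b_i:
  g_1((0, -3)) = 0
Stationarity residual: grad f(x) + sum_i lambda_i a_i = (0, 0)
  -> stationarity OK
Primal feasibility (all g_i <= 0): OK
Dual feasibility (all lambda_i >= 0): OK
Complementary slackness (lambda_i * g_i(x) = 0 for all i): OK

Verdict: yes, KKT holds.

yes


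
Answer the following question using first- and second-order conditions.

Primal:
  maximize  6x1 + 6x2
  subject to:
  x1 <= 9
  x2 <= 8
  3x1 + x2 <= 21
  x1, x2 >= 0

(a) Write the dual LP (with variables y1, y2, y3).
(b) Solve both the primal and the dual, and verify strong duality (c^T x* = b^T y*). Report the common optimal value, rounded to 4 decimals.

The standard primal-dual pair for 'max c^T x s.t. A x <= b, x >= 0' is:
  Dual:  min b^T y  s.t.  A^T y >= c,  y >= 0.

So the dual LP is:
  minimize  9y1 + 8y2 + 21y3
  subject to:
    y1 + 3y3 >= 6
    y2 + y3 >= 6
    y1, y2, y3 >= 0

Solving the primal: x* = (4.3333, 8).
  primal value c^T x* = 74.
Solving the dual: y* = (0, 4, 2).
  dual value b^T y* = 74.
Strong duality: c^T x* = b^T y*. Confirmed.

74


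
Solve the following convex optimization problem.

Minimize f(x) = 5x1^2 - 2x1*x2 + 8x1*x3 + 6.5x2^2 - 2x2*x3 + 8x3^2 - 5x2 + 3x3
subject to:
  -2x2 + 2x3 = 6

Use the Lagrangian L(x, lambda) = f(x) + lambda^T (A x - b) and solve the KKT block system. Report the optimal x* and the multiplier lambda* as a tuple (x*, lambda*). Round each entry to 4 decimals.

Form the Lagrangian:
  L(x, lambda) = (1/2) x^T Q x + c^T x + lambda^T (A x - b)
Stationarity (grad_x L = 0): Q x + c + A^T lambda = 0.
Primal feasibility: A x = b.

This gives the KKT block system:
  [ Q   A^T ] [ x     ]   [-c ]
  [ A    0  ] [ lambda ] = [ b ]

Solving the linear system:
  x*      = (-1.6822, -1.1963, 1.8037)
  lambda* = (-10.3972)
  f(x*)   = 36.8879

x* = (-1.6822, -1.1963, 1.8037), lambda* = (-10.3972)


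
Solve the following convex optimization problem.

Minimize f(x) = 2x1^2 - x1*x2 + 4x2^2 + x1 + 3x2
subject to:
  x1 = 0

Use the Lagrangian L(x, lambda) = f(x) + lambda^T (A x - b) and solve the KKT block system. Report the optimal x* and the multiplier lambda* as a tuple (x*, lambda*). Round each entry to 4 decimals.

Form the Lagrangian:
  L(x, lambda) = (1/2) x^T Q x + c^T x + lambda^T (A x - b)
Stationarity (grad_x L = 0): Q x + c + A^T lambda = 0.
Primal feasibility: A x = b.

This gives the KKT block system:
  [ Q   A^T ] [ x     ]   [-c ]
  [ A    0  ] [ lambda ] = [ b ]

Solving the linear system:
  x*      = (0, -0.375)
  lambda* = (-1.375)
  f(x*)   = -0.5625

x* = (0, -0.375), lambda* = (-1.375)


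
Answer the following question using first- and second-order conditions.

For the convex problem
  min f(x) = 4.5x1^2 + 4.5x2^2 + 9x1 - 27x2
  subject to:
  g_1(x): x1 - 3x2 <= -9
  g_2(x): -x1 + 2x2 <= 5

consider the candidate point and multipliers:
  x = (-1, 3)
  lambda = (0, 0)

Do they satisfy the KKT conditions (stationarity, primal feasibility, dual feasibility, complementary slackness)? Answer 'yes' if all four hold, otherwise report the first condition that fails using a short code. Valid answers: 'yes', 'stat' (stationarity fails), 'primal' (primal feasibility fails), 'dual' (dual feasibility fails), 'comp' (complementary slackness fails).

Gradient of f: grad f(x) = Q x + c = (0, 0)
Constraint values g_i(x) = a_i^T x - b_i:
  g_1((-1, 3)) = -1
  g_2((-1, 3)) = 2
Stationarity residual: grad f(x) + sum_i lambda_i a_i = (0, 0)
  -> stationarity OK
Primal feasibility (all g_i <= 0): FAILS
Dual feasibility (all lambda_i >= 0): OK
Complementary slackness (lambda_i * g_i(x) = 0 for all i): OK

Verdict: the first failing condition is primal_feasibility -> primal.

primal


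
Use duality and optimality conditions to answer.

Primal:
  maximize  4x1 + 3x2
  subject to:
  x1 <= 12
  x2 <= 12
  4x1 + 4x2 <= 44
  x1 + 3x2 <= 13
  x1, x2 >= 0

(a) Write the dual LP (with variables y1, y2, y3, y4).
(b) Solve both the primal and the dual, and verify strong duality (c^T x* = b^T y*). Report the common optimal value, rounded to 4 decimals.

The standard primal-dual pair for 'max c^T x s.t. A x <= b, x >= 0' is:
  Dual:  min b^T y  s.t.  A^T y >= c,  y >= 0.

So the dual LP is:
  minimize  12y1 + 12y2 + 44y3 + 13y4
  subject to:
    y1 + 4y3 + y4 >= 4
    y2 + 4y3 + 3y4 >= 3
    y1, y2, y3, y4 >= 0

Solving the primal: x* = (11, 0).
  primal value c^T x* = 44.
Solving the dual: y* = (0, 0, 1, 0).
  dual value b^T y* = 44.
Strong duality: c^T x* = b^T y*. Confirmed.

44


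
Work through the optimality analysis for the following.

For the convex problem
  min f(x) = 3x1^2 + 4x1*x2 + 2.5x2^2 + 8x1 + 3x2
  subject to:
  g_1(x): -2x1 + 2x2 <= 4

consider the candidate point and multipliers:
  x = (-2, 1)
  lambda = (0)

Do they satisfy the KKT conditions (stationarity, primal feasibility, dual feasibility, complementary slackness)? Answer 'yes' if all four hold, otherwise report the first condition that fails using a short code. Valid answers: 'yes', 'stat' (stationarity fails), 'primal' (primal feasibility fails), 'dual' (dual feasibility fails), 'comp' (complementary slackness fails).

Gradient of f: grad f(x) = Q x + c = (0, 0)
Constraint values g_i(x) = a_i^T x - b_i:
  g_1((-2, 1)) = 2
Stationarity residual: grad f(x) + sum_i lambda_i a_i = (0, 0)
  -> stationarity OK
Primal feasibility (all g_i <= 0): FAILS
Dual feasibility (all lambda_i >= 0): OK
Complementary slackness (lambda_i * g_i(x) = 0 for all i): OK

Verdict: the first failing condition is primal_feasibility -> primal.

primal


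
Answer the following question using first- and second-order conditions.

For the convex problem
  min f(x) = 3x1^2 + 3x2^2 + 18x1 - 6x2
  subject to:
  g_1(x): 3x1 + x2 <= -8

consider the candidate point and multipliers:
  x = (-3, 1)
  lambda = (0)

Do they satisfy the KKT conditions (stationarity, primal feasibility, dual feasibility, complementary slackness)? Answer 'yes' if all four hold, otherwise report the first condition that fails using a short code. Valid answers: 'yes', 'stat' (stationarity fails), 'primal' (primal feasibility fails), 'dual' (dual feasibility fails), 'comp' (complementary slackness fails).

Gradient of f: grad f(x) = Q x + c = (0, 0)
Constraint values g_i(x) = a_i^T x - b_i:
  g_1((-3, 1)) = 0
Stationarity residual: grad f(x) + sum_i lambda_i a_i = (0, 0)
  -> stationarity OK
Primal feasibility (all g_i <= 0): OK
Dual feasibility (all lambda_i >= 0): OK
Complementary slackness (lambda_i * g_i(x) = 0 for all i): OK

Verdict: yes, KKT holds.

yes


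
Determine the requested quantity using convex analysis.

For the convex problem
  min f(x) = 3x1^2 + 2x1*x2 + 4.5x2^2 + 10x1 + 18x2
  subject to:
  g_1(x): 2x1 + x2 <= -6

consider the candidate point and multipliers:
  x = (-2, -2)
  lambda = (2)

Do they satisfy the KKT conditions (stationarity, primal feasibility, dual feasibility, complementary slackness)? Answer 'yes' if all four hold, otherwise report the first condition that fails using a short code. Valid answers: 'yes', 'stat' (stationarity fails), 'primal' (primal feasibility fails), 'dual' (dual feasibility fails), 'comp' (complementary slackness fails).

Gradient of f: grad f(x) = Q x + c = (-6, -4)
Constraint values g_i(x) = a_i^T x - b_i:
  g_1((-2, -2)) = 0
Stationarity residual: grad f(x) + sum_i lambda_i a_i = (-2, -2)
  -> stationarity FAILS
Primal feasibility (all g_i <= 0): OK
Dual feasibility (all lambda_i >= 0): OK
Complementary slackness (lambda_i * g_i(x) = 0 for all i): OK

Verdict: the first failing condition is stationarity -> stat.

stat


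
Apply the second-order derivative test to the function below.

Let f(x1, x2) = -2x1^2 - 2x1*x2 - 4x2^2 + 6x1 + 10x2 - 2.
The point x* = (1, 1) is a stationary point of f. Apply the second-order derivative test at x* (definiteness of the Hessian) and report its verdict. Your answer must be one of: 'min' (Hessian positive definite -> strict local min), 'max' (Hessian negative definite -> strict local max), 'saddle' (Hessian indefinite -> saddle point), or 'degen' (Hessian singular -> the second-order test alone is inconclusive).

Compute the Hessian H = grad^2 f:
  H = [[-4, -2], [-2, -8]]
Verify stationarity: grad f(x*) = H x* + g = (0, 0).
Eigenvalues of H: -8.8284, -3.1716.
Both eigenvalues < 0, so H is negative definite -> x* is a strict local max.

max


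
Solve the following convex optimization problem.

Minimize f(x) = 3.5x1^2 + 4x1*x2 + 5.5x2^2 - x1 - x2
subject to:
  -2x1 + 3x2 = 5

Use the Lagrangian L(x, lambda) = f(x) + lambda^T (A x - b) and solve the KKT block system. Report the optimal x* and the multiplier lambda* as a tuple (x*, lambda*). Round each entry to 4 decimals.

Form the Lagrangian:
  L(x, lambda) = (1/2) x^T Q x + c^T x + lambda^T (A x - b)
Stationarity (grad_x L = 0): Q x + c + A^T lambda = 0.
Primal feasibility: A x = b.

This gives the KKT block system:
  [ Q   A^T ] [ x     ]   [-c ]
  [ A    0  ] [ lambda ] = [ b ]

Solving the linear system:
  x*      = (-1, 1)
  lambda* = (-2)
  f(x*)   = 5

x* = (-1, 1), lambda* = (-2)


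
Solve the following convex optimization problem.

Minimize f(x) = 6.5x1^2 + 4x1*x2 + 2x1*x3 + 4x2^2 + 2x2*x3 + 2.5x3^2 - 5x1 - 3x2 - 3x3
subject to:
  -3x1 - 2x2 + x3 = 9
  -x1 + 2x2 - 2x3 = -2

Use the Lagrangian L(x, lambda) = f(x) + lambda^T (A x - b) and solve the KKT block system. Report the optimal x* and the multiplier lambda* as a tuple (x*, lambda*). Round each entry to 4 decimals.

Form the Lagrangian:
  L(x, lambda) = (1/2) x^T Q x + c^T x + lambda^T (A x - b)
Stationarity (grad_x L = 0): Q x + c + A^T lambda = 0.
Primal feasibility: A x = b.

This gives the KKT block system:
  [ Q   A^T ] [ x     ]   [-c ]
  [ A    0  ] [ lambda ] = [ b ]

Solving the linear system:
  x*      = (-2.2094, -0.2672, 1.8374)
  lambda* = (-9.0665, -3.9163)
  f(x*)   = 40.0511

x* = (-2.2094, -0.2672, 1.8374), lambda* = (-9.0665, -3.9163)


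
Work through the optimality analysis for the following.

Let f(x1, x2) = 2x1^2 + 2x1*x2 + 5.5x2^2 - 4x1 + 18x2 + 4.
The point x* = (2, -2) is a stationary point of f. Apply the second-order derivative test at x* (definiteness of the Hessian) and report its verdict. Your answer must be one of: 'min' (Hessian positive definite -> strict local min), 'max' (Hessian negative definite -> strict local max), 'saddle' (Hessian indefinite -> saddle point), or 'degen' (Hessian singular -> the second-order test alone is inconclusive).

Compute the Hessian H = grad^2 f:
  H = [[4, 2], [2, 11]]
Verify stationarity: grad f(x*) = H x* + g = (0, 0).
Eigenvalues of H: 3.4689, 11.5311.
Both eigenvalues > 0, so H is positive definite -> x* is a strict local min.

min


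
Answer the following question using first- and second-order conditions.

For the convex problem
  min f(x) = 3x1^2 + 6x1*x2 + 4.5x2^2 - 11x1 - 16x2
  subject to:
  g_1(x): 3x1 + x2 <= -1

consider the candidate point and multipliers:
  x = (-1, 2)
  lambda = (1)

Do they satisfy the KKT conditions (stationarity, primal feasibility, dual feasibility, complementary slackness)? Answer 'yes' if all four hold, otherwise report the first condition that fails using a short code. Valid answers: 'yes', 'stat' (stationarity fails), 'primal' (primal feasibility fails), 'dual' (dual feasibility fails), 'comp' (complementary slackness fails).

Gradient of f: grad f(x) = Q x + c = (-5, -4)
Constraint values g_i(x) = a_i^T x - b_i:
  g_1((-1, 2)) = 0
Stationarity residual: grad f(x) + sum_i lambda_i a_i = (-2, -3)
  -> stationarity FAILS
Primal feasibility (all g_i <= 0): OK
Dual feasibility (all lambda_i >= 0): OK
Complementary slackness (lambda_i * g_i(x) = 0 for all i): OK

Verdict: the first failing condition is stationarity -> stat.

stat


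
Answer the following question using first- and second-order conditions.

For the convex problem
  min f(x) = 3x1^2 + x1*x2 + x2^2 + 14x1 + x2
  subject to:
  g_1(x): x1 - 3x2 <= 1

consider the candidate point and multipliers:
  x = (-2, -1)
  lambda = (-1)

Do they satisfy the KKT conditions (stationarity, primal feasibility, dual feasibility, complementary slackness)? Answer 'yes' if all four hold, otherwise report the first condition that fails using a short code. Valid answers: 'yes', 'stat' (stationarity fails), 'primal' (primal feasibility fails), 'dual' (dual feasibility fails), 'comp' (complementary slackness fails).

Gradient of f: grad f(x) = Q x + c = (1, -3)
Constraint values g_i(x) = a_i^T x - b_i:
  g_1((-2, -1)) = 0
Stationarity residual: grad f(x) + sum_i lambda_i a_i = (0, 0)
  -> stationarity OK
Primal feasibility (all g_i <= 0): OK
Dual feasibility (all lambda_i >= 0): FAILS
Complementary slackness (lambda_i * g_i(x) = 0 for all i): OK

Verdict: the first failing condition is dual_feasibility -> dual.

dual


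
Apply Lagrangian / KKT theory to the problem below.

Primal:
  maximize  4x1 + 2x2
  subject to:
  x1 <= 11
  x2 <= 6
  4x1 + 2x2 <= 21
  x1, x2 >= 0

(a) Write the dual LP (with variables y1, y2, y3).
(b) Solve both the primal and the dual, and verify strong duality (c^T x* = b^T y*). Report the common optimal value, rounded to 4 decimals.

The standard primal-dual pair for 'max c^T x s.t. A x <= b, x >= 0' is:
  Dual:  min b^T y  s.t.  A^T y >= c,  y >= 0.

So the dual LP is:
  minimize  11y1 + 6y2 + 21y3
  subject to:
    y1 + 4y3 >= 4
    y2 + 2y3 >= 2
    y1, y2, y3 >= 0

Solving the primal: x* = (5.25, 0).
  primal value c^T x* = 21.
Solving the dual: y* = (0, 0, 1).
  dual value b^T y* = 21.
Strong duality: c^T x* = b^T y*. Confirmed.

21


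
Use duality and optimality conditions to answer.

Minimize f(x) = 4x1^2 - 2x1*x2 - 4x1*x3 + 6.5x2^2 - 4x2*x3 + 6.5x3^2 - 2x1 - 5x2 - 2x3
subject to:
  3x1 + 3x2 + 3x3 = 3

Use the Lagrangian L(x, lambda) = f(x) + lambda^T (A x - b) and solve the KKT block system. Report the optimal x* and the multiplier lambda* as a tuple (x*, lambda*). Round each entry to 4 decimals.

Form the Lagrangian:
  L(x, lambda) = (1/2) x^T Q x + c^T x + lambda^T (A x - b)
Stationarity (grad_x L = 0): Q x + c + A^T lambda = 0.
Primal feasibility: A x = b.

This gives the KKT block system:
  [ Q   A^T ] [ x     ]   [-c ]
  [ A    0  ] [ lambda ] = [ b ]

Solving the linear system:
  x*      = (0.3168, 0.4112, 0.272)
  lambda* = (0.4587)
  f(x*)   = -2.3048

x* = (0.3168, 0.4112, 0.272), lambda* = (0.4587)


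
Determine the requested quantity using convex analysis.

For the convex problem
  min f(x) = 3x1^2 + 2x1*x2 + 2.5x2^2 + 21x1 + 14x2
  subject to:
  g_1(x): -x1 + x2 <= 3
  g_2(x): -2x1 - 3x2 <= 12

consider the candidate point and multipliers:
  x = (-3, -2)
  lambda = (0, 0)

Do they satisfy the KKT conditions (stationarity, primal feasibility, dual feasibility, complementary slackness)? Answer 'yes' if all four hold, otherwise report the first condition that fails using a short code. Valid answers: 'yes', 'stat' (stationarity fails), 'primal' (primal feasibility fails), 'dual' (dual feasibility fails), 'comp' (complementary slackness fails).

Gradient of f: grad f(x) = Q x + c = (-1, -2)
Constraint values g_i(x) = a_i^T x - b_i:
  g_1((-3, -2)) = -2
  g_2((-3, -2)) = 0
Stationarity residual: grad f(x) + sum_i lambda_i a_i = (-1, -2)
  -> stationarity FAILS
Primal feasibility (all g_i <= 0): OK
Dual feasibility (all lambda_i >= 0): OK
Complementary slackness (lambda_i * g_i(x) = 0 for all i): OK

Verdict: the first failing condition is stationarity -> stat.

stat


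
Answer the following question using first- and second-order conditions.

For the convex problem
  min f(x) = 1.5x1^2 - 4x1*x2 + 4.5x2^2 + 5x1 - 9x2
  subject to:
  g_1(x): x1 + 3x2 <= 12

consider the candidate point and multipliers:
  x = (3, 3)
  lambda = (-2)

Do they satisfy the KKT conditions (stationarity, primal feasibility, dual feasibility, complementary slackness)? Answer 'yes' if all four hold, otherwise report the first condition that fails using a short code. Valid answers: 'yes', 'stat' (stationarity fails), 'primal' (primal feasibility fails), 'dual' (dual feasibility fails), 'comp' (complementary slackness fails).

Gradient of f: grad f(x) = Q x + c = (2, 6)
Constraint values g_i(x) = a_i^T x - b_i:
  g_1((3, 3)) = 0
Stationarity residual: grad f(x) + sum_i lambda_i a_i = (0, 0)
  -> stationarity OK
Primal feasibility (all g_i <= 0): OK
Dual feasibility (all lambda_i >= 0): FAILS
Complementary slackness (lambda_i * g_i(x) = 0 for all i): OK

Verdict: the first failing condition is dual_feasibility -> dual.

dual


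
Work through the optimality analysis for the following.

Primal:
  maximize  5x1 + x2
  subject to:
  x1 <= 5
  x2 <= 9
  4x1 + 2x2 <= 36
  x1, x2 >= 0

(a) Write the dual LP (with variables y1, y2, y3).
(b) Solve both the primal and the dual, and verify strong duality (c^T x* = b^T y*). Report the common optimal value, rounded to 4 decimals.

The standard primal-dual pair for 'max c^T x s.t. A x <= b, x >= 0' is:
  Dual:  min b^T y  s.t.  A^T y >= c,  y >= 0.

So the dual LP is:
  minimize  5y1 + 9y2 + 36y3
  subject to:
    y1 + 4y3 >= 5
    y2 + 2y3 >= 1
    y1, y2, y3 >= 0

Solving the primal: x* = (5, 8).
  primal value c^T x* = 33.
Solving the dual: y* = (3, 0, 0.5).
  dual value b^T y* = 33.
Strong duality: c^T x* = b^T y*. Confirmed.

33


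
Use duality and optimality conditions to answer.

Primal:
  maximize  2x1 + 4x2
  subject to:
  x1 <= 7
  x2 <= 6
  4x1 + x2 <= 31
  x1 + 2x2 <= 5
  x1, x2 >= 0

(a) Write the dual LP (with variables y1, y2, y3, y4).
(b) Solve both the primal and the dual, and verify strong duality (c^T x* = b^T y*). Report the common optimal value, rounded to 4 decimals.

The standard primal-dual pair for 'max c^T x s.t. A x <= b, x >= 0' is:
  Dual:  min b^T y  s.t.  A^T y >= c,  y >= 0.

So the dual LP is:
  minimize  7y1 + 6y2 + 31y3 + 5y4
  subject to:
    y1 + 4y3 + y4 >= 2
    y2 + y3 + 2y4 >= 4
    y1, y2, y3, y4 >= 0

Solving the primal: x* = (5, 0).
  primal value c^T x* = 10.
Solving the dual: y* = (0, 0, 0, 2).
  dual value b^T y* = 10.
Strong duality: c^T x* = b^T y*. Confirmed.

10


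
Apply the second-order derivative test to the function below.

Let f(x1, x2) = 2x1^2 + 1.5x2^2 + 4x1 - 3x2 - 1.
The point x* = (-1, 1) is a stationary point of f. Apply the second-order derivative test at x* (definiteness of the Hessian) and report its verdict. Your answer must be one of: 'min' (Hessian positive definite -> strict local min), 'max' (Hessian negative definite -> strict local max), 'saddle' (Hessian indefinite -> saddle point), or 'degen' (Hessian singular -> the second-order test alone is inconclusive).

Compute the Hessian H = grad^2 f:
  H = [[4, 0], [0, 3]]
Verify stationarity: grad f(x*) = H x* + g = (0, 0).
Eigenvalues of H: 3, 4.
Both eigenvalues > 0, so H is positive definite -> x* is a strict local min.

min


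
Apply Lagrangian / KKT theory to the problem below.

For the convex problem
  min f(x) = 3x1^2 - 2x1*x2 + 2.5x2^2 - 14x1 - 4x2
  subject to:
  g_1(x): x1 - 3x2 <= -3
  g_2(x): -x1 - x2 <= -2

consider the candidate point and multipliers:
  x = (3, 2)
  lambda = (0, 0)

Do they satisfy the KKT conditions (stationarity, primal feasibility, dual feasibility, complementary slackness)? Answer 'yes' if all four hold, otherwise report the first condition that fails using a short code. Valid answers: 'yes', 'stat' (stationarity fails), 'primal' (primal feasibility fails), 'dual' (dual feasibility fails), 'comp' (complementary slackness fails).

Gradient of f: grad f(x) = Q x + c = (0, 0)
Constraint values g_i(x) = a_i^T x - b_i:
  g_1((3, 2)) = 0
  g_2((3, 2)) = -3
Stationarity residual: grad f(x) + sum_i lambda_i a_i = (0, 0)
  -> stationarity OK
Primal feasibility (all g_i <= 0): OK
Dual feasibility (all lambda_i >= 0): OK
Complementary slackness (lambda_i * g_i(x) = 0 for all i): OK

Verdict: yes, KKT holds.

yes


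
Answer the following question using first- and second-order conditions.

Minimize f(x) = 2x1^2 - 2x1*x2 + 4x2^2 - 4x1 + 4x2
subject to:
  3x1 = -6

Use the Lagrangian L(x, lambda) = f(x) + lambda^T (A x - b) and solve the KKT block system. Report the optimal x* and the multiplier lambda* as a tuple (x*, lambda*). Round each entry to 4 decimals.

Form the Lagrangian:
  L(x, lambda) = (1/2) x^T Q x + c^T x + lambda^T (A x - b)
Stationarity (grad_x L = 0): Q x + c + A^T lambda = 0.
Primal feasibility: A x = b.

This gives the KKT block system:
  [ Q   A^T ] [ x     ]   [-c ]
  [ A    0  ] [ lambda ] = [ b ]

Solving the linear system:
  x*      = (-2, -1)
  lambda* = (3.3333)
  f(x*)   = 12

x* = (-2, -1), lambda* = (3.3333)


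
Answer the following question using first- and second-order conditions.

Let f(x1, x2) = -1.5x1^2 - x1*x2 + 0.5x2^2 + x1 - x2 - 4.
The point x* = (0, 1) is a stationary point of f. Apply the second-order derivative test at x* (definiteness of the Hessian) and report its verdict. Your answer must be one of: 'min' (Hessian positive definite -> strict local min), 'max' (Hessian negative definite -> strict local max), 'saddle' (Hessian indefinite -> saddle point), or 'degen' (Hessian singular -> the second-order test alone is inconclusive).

Compute the Hessian H = grad^2 f:
  H = [[-3, -1], [-1, 1]]
Verify stationarity: grad f(x*) = H x* + g = (0, 0).
Eigenvalues of H: -3.2361, 1.2361.
Eigenvalues have mixed signs, so H is indefinite -> x* is a saddle point.

saddle


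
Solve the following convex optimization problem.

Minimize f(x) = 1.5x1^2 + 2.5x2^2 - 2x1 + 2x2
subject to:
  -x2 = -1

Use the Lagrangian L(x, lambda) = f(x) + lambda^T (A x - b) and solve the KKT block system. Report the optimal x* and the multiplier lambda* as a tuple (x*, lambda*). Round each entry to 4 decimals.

Form the Lagrangian:
  L(x, lambda) = (1/2) x^T Q x + c^T x + lambda^T (A x - b)
Stationarity (grad_x L = 0): Q x + c + A^T lambda = 0.
Primal feasibility: A x = b.

This gives the KKT block system:
  [ Q   A^T ] [ x     ]   [-c ]
  [ A    0  ] [ lambda ] = [ b ]

Solving the linear system:
  x*      = (0.6667, 1)
  lambda* = (7)
  f(x*)   = 3.8333

x* = (0.6667, 1), lambda* = (7)


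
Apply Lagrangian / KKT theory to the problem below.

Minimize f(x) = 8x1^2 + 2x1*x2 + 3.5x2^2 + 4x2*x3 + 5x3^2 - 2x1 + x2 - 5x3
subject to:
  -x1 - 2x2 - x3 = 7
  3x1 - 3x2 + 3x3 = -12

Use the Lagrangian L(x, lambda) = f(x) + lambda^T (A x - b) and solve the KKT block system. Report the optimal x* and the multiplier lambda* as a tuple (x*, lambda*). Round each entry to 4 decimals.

Form the Lagrangian:
  L(x, lambda) = (1/2) x^T Q x + c^T x + lambda^T (A x - b)
Stationarity (grad_x L = 0): Q x + c + A^T lambda = 0.
Primal feasibility: A x = b.

This gives the KKT block system:
  [ Q   A^T ] [ x     ]   [-c ]
  [ A    0  ] [ lambda ] = [ b ]

Solving the linear system:
  x*      = (-2.1154, -1, -2.8846)
  lambda* = (-19.8718, 5.9915)
  f(x*)   = 114.3269

x* = (-2.1154, -1, -2.8846), lambda* = (-19.8718, 5.9915)


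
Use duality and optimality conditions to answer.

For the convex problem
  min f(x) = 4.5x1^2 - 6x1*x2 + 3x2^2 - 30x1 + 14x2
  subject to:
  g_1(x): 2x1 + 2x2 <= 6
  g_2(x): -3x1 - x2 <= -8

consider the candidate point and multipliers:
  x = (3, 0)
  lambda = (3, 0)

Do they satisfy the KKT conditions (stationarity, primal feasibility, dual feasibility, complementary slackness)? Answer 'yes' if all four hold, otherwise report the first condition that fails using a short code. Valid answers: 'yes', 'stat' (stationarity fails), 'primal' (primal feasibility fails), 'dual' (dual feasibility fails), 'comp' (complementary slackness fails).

Gradient of f: grad f(x) = Q x + c = (-3, -4)
Constraint values g_i(x) = a_i^T x - b_i:
  g_1((3, 0)) = 0
  g_2((3, 0)) = -1
Stationarity residual: grad f(x) + sum_i lambda_i a_i = (3, 2)
  -> stationarity FAILS
Primal feasibility (all g_i <= 0): OK
Dual feasibility (all lambda_i >= 0): OK
Complementary slackness (lambda_i * g_i(x) = 0 for all i): OK

Verdict: the first failing condition is stationarity -> stat.

stat


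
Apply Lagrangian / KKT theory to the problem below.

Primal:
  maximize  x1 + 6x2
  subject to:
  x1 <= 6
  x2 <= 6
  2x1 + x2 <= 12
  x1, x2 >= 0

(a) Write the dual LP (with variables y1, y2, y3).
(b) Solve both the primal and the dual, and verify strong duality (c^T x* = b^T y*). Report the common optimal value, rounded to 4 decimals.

The standard primal-dual pair for 'max c^T x s.t. A x <= b, x >= 0' is:
  Dual:  min b^T y  s.t.  A^T y >= c,  y >= 0.

So the dual LP is:
  minimize  6y1 + 6y2 + 12y3
  subject to:
    y1 + 2y3 >= 1
    y2 + y3 >= 6
    y1, y2, y3 >= 0

Solving the primal: x* = (3, 6).
  primal value c^T x* = 39.
Solving the dual: y* = (0, 5.5, 0.5).
  dual value b^T y* = 39.
Strong duality: c^T x* = b^T y*. Confirmed.

39


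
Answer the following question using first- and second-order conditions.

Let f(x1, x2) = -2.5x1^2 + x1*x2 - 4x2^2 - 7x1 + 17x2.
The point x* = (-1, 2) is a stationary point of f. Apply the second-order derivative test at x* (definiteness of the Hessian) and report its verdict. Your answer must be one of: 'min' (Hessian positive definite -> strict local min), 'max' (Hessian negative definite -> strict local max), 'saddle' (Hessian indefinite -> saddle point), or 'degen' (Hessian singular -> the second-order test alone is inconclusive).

Compute the Hessian H = grad^2 f:
  H = [[-5, 1], [1, -8]]
Verify stationarity: grad f(x*) = H x* + g = (0, 0).
Eigenvalues of H: -8.3028, -4.6972.
Both eigenvalues < 0, so H is negative definite -> x* is a strict local max.

max


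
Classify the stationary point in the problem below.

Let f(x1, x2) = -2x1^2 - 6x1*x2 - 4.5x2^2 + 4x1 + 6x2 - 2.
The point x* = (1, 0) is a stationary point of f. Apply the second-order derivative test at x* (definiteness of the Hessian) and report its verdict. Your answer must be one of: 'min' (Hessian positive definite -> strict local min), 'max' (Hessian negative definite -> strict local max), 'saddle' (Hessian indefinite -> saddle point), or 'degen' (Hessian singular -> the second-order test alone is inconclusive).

Compute the Hessian H = grad^2 f:
  H = [[-4, -6], [-6, -9]]
Verify stationarity: grad f(x*) = H x* + g = (0, 0).
Eigenvalues of H: -13, 0.
H has a zero eigenvalue (singular; negative semidefinite but not definite), so H is neither positive definite, negative definite, nor indefinite. The second-order test alone is inconclusive -> degen.
(Indeed, f is constant along the null direction of H through x*, so x* is not a strict local extremum.)

degen


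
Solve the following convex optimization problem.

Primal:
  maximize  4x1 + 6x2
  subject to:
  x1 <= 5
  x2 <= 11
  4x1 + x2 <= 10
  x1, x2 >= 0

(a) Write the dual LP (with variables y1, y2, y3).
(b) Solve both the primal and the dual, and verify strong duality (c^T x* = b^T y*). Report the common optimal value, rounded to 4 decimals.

The standard primal-dual pair for 'max c^T x s.t. A x <= b, x >= 0' is:
  Dual:  min b^T y  s.t.  A^T y >= c,  y >= 0.

So the dual LP is:
  minimize  5y1 + 11y2 + 10y3
  subject to:
    y1 + 4y3 >= 4
    y2 + y3 >= 6
    y1, y2, y3 >= 0

Solving the primal: x* = (0, 10).
  primal value c^T x* = 60.
Solving the dual: y* = (0, 0, 6).
  dual value b^T y* = 60.
Strong duality: c^T x* = b^T y*. Confirmed.

60


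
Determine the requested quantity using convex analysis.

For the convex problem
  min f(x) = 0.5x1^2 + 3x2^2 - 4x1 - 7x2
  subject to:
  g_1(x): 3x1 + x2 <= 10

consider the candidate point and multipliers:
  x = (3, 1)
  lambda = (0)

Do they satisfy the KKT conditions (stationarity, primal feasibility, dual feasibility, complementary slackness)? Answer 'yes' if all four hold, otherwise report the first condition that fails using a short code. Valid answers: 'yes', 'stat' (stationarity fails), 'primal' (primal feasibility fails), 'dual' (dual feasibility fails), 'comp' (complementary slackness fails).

Gradient of f: grad f(x) = Q x + c = (-1, -1)
Constraint values g_i(x) = a_i^T x - b_i:
  g_1((3, 1)) = 0
Stationarity residual: grad f(x) + sum_i lambda_i a_i = (-1, -1)
  -> stationarity FAILS
Primal feasibility (all g_i <= 0): OK
Dual feasibility (all lambda_i >= 0): OK
Complementary slackness (lambda_i * g_i(x) = 0 for all i): OK

Verdict: the first failing condition is stationarity -> stat.

stat


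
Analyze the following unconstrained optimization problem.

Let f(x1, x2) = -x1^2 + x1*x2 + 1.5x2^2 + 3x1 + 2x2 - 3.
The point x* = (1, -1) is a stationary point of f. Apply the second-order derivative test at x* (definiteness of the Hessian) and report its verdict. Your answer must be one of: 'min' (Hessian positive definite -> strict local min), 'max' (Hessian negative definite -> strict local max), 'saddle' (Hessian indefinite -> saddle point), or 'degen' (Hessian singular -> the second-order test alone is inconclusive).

Compute the Hessian H = grad^2 f:
  H = [[-2, 1], [1, 3]]
Verify stationarity: grad f(x*) = H x* + g = (0, 0).
Eigenvalues of H: -2.1926, 3.1926.
Eigenvalues have mixed signs, so H is indefinite -> x* is a saddle point.

saddle


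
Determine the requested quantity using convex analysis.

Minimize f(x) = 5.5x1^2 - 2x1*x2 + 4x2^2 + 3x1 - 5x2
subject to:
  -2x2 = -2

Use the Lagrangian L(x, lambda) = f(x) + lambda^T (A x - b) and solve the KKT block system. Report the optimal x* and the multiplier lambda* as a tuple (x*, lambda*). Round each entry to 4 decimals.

Form the Lagrangian:
  L(x, lambda) = (1/2) x^T Q x + c^T x + lambda^T (A x - b)
Stationarity (grad_x L = 0): Q x + c + A^T lambda = 0.
Primal feasibility: A x = b.

This gives the KKT block system:
  [ Q   A^T ] [ x     ]   [-c ]
  [ A    0  ] [ lambda ] = [ b ]

Solving the linear system:
  x*      = (-0.0909, 1)
  lambda* = (1.5909)
  f(x*)   = -1.0455

x* = (-0.0909, 1), lambda* = (1.5909)


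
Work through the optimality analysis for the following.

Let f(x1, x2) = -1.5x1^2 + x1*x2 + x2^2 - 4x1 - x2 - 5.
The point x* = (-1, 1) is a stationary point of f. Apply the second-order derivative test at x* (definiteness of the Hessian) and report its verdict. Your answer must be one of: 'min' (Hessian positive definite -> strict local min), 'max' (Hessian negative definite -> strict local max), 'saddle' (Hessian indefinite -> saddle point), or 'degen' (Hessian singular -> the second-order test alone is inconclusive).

Compute the Hessian H = grad^2 f:
  H = [[-3, 1], [1, 2]]
Verify stationarity: grad f(x*) = H x* + g = (0, 0).
Eigenvalues of H: -3.1926, 2.1926.
Eigenvalues have mixed signs, so H is indefinite -> x* is a saddle point.

saddle


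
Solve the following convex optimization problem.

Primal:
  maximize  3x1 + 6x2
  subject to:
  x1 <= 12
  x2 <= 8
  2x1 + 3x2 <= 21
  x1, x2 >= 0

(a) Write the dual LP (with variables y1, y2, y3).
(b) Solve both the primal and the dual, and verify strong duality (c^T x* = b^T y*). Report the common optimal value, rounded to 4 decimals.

The standard primal-dual pair for 'max c^T x s.t. A x <= b, x >= 0' is:
  Dual:  min b^T y  s.t.  A^T y >= c,  y >= 0.

So the dual LP is:
  minimize  12y1 + 8y2 + 21y3
  subject to:
    y1 + 2y3 >= 3
    y2 + 3y3 >= 6
    y1, y2, y3 >= 0

Solving the primal: x* = (0, 7).
  primal value c^T x* = 42.
Solving the dual: y* = (0, 0, 2).
  dual value b^T y* = 42.
Strong duality: c^T x* = b^T y*. Confirmed.

42


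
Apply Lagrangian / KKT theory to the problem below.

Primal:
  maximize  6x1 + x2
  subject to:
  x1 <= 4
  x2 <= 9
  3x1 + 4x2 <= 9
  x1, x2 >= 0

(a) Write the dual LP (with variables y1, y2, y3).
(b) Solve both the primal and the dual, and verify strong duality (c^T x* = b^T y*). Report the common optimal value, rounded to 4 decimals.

The standard primal-dual pair for 'max c^T x s.t. A x <= b, x >= 0' is:
  Dual:  min b^T y  s.t.  A^T y >= c,  y >= 0.

So the dual LP is:
  minimize  4y1 + 9y2 + 9y3
  subject to:
    y1 + 3y3 >= 6
    y2 + 4y3 >= 1
    y1, y2, y3 >= 0

Solving the primal: x* = (3, 0).
  primal value c^T x* = 18.
Solving the dual: y* = (0, 0, 2).
  dual value b^T y* = 18.
Strong duality: c^T x* = b^T y*. Confirmed.

18


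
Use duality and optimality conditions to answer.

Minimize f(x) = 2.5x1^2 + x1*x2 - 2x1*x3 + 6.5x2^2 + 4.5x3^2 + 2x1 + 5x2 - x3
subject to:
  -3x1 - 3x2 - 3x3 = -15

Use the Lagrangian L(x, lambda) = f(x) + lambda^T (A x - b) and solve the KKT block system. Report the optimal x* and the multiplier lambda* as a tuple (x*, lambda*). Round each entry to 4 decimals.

Form the Lagrangian:
  L(x, lambda) = (1/2) x^T Q x + c^T x + lambda^T (A x - b)
Stationarity (grad_x L = 0): Q x + c + A^T lambda = 0.
Primal feasibility: A x = b.

This gives the KKT block system:
  [ Q   A^T ] [ x     ]   [-c ]
  [ A    0  ] [ lambda ] = [ b ]

Solving the linear system:
  x*      = (2.6825, 0.3095, 2.0079)
  lambda* = (3.9021)
  f(x*)   = 31.7183

x* = (2.6825, 0.3095, 2.0079), lambda* = (3.9021)


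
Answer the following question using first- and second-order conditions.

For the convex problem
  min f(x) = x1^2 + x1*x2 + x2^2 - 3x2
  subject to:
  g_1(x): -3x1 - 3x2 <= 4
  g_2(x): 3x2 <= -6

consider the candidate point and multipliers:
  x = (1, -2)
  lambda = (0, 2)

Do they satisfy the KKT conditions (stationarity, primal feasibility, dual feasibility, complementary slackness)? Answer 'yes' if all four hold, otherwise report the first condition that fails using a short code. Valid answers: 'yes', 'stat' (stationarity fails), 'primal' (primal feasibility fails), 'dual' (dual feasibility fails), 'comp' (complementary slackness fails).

Gradient of f: grad f(x) = Q x + c = (0, -6)
Constraint values g_i(x) = a_i^T x - b_i:
  g_1((1, -2)) = -1
  g_2((1, -2)) = 0
Stationarity residual: grad f(x) + sum_i lambda_i a_i = (0, 0)
  -> stationarity OK
Primal feasibility (all g_i <= 0): OK
Dual feasibility (all lambda_i >= 0): OK
Complementary slackness (lambda_i * g_i(x) = 0 for all i): OK

Verdict: yes, KKT holds.

yes


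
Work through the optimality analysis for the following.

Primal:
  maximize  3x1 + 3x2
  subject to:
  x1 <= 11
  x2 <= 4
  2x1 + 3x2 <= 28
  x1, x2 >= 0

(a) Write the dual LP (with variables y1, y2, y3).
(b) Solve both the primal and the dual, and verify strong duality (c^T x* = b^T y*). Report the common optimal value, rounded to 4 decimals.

The standard primal-dual pair for 'max c^T x s.t. A x <= b, x >= 0' is:
  Dual:  min b^T y  s.t.  A^T y >= c,  y >= 0.

So the dual LP is:
  minimize  11y1 + 4y2 + 28y3
  subject to:
    y1 + 2y3 >= 3
    y2 + 3y3 >= 3
    y1, y2, y3 >= 0

Solving the primal: x* = (11, 2).
  primal value c^T x* = 39.
Solving the dual: y* = (1, 0, 1).
  dual value b^T y* = 39.
Strong duality: c^T x* = b^T y*. Confirmed.

39


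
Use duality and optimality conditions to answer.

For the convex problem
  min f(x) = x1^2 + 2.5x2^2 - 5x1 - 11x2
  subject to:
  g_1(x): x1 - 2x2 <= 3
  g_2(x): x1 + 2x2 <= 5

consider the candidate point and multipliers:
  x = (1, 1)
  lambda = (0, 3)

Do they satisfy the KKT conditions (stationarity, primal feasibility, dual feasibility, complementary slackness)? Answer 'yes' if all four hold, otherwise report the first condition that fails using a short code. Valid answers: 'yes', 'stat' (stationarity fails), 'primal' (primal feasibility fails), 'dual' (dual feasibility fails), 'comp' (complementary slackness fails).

Gradient of f: grad f(x) = Q x + c = (-3, -6)
Constraint values g_i(x) = a_i^T x - b_i:
  g_1((1, 1)) = -4
  g_2((1, 1)) = -2
Stationarity residual: grad f(x) + sum_i lambda_i a_i = (0, 0)
  -> stationarity OK
Primal feasibility (all g_i <= 0): OK
Dual feasibility (all lambda_i >= 0): OK
Complementary slackness (lambda_i * g_i(x) = 0 for all i): FAILS

Verdict: the first failing condition is complementary_slackness -> comp.

comp


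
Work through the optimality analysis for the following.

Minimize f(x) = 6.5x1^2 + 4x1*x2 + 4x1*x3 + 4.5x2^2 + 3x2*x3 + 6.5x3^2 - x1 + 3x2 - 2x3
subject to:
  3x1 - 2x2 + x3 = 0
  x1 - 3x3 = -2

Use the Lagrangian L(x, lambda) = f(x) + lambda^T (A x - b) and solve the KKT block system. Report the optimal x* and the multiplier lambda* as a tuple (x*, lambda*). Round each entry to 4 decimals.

Form the Lagrangian:
  L(x, lambda) = (1/2) x^T Q x + c^T x + lambda^T (A x - b)
Stationarity (grad_x L = 0): Q x + c + A^T lambda = 0.
Primal feasibility: A x = b.

This gives the KKT block system:
  [ Q   A^T ] [ x     ]   [-c ]
  [ A    0  ] [ lambda ] = [ b ]

Solving the linear system:
  x*      = (-0.3214, -0.2023, 0.5595)
  lambda* = (0.7864, 1.3894)
  f(x*)   = 0.6871

x* = (-0.3214, -0.2023, 0.5595), lambda* = (0.7864, 1.3894)


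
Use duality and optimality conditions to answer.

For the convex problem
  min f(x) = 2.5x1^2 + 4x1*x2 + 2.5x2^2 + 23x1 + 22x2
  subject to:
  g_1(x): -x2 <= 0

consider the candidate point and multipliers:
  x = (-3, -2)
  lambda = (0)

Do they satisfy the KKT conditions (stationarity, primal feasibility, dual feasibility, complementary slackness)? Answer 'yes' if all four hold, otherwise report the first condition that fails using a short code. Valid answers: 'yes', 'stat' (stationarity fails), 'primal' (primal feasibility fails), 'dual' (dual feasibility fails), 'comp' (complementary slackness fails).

Gradient of f: grad f(x) = Q x + c = (0, 0)
Constraint values g_i(x) = a_i^T x - b_i:
  g_1((-3, -2)) = 2
Stationarity residual: grad f(x) + sum_i lambda_i a_i = (0, 0)
  -> stationarity OK
Primal feasibility (all g_i <= 0): FAILS
Dual feasibility (all lambda_i >= 0): OK
Complementary slackness (lambda_i * g_i(x) = 0 for all i): OK

Verdict: the first failing condition is primal_feasibility -> primal.

primal


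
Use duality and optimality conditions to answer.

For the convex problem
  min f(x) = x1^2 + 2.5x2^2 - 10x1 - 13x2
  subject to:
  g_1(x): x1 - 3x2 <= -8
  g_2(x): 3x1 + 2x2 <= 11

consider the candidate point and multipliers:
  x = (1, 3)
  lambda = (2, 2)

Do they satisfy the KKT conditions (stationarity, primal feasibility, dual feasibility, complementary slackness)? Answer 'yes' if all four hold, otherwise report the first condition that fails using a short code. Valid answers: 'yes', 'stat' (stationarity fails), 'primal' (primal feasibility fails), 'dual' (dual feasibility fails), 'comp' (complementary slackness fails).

Gradient of f: grad f(x) = Q x + c = (-8, 2)
Constraint values g_i(x) = a_i^T x - b_i:
  g_1((1, 3)) = 0
  g_2((1, 3)) = -2
Stationarity residual: grad f(x) + sum_i lambda_i a_i = (0, 0)
  -> stationarity OK
Primal feasibility (all g_i <= 0): OK
Dual feasibility (all lambda_i >= 0): OK
Complementary slackness (lambda_i * g_i(x) = 0 for all i): FAILS

Verdict: the first failing condition is complementary_slackness -> comp.

comp


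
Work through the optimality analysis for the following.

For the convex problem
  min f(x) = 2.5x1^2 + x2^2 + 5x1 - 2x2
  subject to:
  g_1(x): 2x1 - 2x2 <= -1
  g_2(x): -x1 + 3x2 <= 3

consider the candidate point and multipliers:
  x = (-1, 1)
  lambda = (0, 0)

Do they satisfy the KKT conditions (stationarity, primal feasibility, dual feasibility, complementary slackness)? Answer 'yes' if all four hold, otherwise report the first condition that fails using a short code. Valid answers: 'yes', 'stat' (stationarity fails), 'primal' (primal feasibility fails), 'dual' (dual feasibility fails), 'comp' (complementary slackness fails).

Gradient of f: grad f(x) = Q x + c = (0, 0)
Constraint values g_i(x) = a_i^T x - b_i:
  g_1((-1, 1)) = -3
  g_2((-1, 1)) = 1
Stationarity residual: grad f(x) + sum_i lambda_i a_i = (0, 0)
  -> stationarity OK
Primal feasibility (all g_i <= 0): FAILS
Dual feasibility (all lambda_i >= 0): OK
Complementary slackness (lambda_i * g_i(x) = 0 for all i): OK

Verdict: the first failing condition is primal_feasibility -> primal.

primal


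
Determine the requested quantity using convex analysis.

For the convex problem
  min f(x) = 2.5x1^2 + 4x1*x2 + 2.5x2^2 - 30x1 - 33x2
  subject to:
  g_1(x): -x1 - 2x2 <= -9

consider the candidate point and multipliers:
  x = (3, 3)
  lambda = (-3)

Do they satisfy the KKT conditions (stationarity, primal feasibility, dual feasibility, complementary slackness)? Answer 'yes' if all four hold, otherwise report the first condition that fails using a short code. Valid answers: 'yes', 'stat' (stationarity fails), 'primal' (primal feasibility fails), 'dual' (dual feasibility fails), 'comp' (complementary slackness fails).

Gradient of f: grad f(x) = Q x + c = (-3, -6)
Constraint values g_i(x) = a_i^T x - b_i:
  g_1((3, 3)) = 0
Stationarity residual: grad f(x) + sum_i lambda_i a_i = (0, 0)
  -> stationarity OK
Primal feasibility (all g_i <= 0): OK
Dual feasibility (all lambda_i >= 0): FAILS
Complementary slackness (lambda_i * g_i(x) = 0 for all i): OK

Verdict: the first failing condition is dual_feasibility -> dual.

dual
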